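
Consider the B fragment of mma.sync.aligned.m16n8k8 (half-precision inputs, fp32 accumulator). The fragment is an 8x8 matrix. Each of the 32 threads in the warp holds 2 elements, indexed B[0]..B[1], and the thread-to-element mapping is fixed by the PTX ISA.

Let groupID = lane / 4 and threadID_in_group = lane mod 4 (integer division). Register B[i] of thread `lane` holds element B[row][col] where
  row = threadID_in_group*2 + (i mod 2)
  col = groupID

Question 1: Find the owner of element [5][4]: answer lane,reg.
18,1

c=4→G=4  r=5→T=2,p=1
L=4*4+2=18  i=1=1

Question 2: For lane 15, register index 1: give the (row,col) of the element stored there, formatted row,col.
7,3

L=15→G=15>>2=3, T=15&3=3
[1]→row 3·2+1=7  col G=3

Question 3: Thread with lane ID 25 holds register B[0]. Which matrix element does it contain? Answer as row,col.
2,6

lane 25: gid=6 (25/4), tid=1 (25%4)
i=0: r=1*2+0=2, c=gid=6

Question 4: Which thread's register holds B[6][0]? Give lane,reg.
c=0->g=0  r=6->t=3,b0=0
L=0*4+3=3  i=0=0

3,0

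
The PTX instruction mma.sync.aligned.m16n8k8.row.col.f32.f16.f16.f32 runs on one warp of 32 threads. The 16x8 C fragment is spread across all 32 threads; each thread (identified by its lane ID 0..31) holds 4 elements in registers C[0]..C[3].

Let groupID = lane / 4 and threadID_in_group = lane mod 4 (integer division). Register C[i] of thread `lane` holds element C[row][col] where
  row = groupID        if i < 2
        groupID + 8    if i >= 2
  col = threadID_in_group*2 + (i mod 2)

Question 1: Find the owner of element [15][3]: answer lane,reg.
29,3

r:15=>grp=7,rB=1  c:3=>tig=1,lo=1
L=7*4+1=29  i=1*2+1=3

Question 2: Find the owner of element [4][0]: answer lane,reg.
16,0

r=4->g=4,rb=0  c=0->t=0,b0=0
L=4*4+0=16  i=0*2+0=0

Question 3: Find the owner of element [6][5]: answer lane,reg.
r=6→G=6,rhi=0  c=5→T=2,p=1
L=6*4+2=26  i=0*2+1=1

26,1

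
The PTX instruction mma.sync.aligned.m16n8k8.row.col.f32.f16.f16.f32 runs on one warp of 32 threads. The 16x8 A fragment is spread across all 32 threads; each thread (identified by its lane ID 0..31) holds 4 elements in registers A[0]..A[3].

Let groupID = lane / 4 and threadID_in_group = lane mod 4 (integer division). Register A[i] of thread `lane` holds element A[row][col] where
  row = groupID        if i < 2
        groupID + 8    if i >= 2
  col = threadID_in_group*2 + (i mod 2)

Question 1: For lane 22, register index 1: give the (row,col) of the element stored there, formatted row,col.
lane 22: g=5 (22/4), t=2 (22%4)
i=1: r=5+0=5, c=2*2+1=5

5,5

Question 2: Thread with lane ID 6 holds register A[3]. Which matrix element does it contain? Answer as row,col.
9,5

6: gr=1,th=2
[3] (1+8,2*2+1) = (9,5)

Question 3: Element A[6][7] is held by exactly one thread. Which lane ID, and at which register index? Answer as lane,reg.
r=6->g=6,rb=0  c=7->t=3,b0=1
L=6*4+3=27  i=0*2+1=1

27,1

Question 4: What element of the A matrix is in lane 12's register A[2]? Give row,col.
11,0

lane 12->12/4=3, 12 mod 4=0
i=2  r:3+8->11  c:2·0+0->0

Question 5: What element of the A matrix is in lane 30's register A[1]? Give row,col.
7,5

30: grp=7,tig=2
[1] (7+0,2*2+1) = (7,5)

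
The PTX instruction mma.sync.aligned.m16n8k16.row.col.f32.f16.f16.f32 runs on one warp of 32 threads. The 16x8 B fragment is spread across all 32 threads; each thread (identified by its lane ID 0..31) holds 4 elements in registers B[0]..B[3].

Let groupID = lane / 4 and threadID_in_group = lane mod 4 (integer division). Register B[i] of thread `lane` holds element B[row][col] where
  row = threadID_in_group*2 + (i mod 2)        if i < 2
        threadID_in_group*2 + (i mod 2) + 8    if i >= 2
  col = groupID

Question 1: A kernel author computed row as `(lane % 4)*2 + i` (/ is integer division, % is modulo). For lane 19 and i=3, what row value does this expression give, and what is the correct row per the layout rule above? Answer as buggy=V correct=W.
`(lane % 4)*2 + i`[19,3]->9
lane 19->19/4=4, 19 mod 4=3
i=3  r:2·3+1+8->15  c:4
row: 9 vs 15

buggy=9 correct=15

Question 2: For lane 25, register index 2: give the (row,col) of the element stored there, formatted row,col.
lane 25: grp=6 (25/4), tig=1 (25%4)
i=2: r=1*2+0+8=10, c=grp=6

10,6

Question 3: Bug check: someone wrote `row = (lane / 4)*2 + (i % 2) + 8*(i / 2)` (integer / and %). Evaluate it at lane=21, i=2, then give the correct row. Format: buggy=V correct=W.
buggy=18 correct=10

`(lane / 4)*2 + (i % 2) + 8*(i / 2)`[21,2]->18
lane 21: g=5 (21/4), t=1 (21%4)
i=2: r=1*2+0+8=10, c=g=5
row: 18 vs 10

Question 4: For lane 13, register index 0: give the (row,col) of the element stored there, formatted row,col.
2,3

lane 13→13/4=3, 13 mod 4=1
i=0  r:2·1+0+0→2  c:3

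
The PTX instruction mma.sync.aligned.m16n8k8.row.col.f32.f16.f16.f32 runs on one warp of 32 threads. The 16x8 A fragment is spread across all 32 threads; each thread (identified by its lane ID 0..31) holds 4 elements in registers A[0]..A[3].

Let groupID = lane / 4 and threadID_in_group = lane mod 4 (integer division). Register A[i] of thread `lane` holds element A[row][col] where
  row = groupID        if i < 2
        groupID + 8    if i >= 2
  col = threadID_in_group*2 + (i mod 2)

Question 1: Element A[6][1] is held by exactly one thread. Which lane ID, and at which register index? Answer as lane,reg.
r:6=>grp=6,rB=0  c:1=>tig=0,lo=1
L=6*4+0=24  i=0*2+1=1

24,1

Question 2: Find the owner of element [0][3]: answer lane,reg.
1,1

r: 0->gid=0,r8=0  c: 3->tid=1,i&1=1
L=0*4+1=1  i=0*2+1=1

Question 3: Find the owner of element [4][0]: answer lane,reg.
16,0

r:4=>grp=4,rB=0  c:0=>tig=0,lo=0
L=4*4+0=16  i=0*2+0=0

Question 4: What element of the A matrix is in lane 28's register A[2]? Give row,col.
15,0

lane 28: G=7 (28/4), T=0 (28%4)
i=2: r=7+8=15, c=0*2+0=0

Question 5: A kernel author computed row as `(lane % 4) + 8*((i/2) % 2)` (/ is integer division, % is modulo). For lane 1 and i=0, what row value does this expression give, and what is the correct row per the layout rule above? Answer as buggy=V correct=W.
`(lane % 4) + 8*((i/2) % 2)`[1,0]->1
L=1->g=1>>2=0, t=1&3=1
[0]->row 0+0=0  col 1·2+0=2
row: 1 vs 0

buggy=1 correct=0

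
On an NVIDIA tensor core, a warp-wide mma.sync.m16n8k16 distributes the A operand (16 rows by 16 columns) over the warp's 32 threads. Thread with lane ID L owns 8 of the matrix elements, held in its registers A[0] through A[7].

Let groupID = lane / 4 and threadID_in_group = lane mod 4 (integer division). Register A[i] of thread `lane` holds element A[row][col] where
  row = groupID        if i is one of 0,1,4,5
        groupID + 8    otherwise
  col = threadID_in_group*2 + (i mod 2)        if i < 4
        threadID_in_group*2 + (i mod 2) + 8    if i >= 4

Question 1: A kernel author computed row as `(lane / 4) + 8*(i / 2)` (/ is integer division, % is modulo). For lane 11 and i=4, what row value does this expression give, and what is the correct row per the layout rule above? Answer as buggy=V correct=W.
`(lane / 4) + 8*(i / 2)`[11,4]→18
lane 11→11/4=2, 11 mod 4=3
i=4  r:2+0→2  c:2·3+0+8→14
row: 18 vs 2

buggy=18 correct=2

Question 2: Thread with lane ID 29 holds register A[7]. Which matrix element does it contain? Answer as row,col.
lane 29->29/4=7, 29 mod 4=1
i=7  r:7+8->15  c:2·1+1+8->11

15,11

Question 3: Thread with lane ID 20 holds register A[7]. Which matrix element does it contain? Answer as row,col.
lane 20→20/4=5, 20 mod 4=0
i=7  r:5+8→13  c:2·0+1+8→9

13,9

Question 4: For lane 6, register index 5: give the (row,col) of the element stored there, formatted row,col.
L=6⇒gr=6>>2=1, th=6&3=2
[5]⇒row 1+0=1  col 2·2+1+8=13

1,13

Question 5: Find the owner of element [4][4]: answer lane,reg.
r: 4->gid=4,r8=0  c: 4->c8=0,tid=2,i&1=0
L=4*4+2=18  i=0*4+0*2+0=0

18,0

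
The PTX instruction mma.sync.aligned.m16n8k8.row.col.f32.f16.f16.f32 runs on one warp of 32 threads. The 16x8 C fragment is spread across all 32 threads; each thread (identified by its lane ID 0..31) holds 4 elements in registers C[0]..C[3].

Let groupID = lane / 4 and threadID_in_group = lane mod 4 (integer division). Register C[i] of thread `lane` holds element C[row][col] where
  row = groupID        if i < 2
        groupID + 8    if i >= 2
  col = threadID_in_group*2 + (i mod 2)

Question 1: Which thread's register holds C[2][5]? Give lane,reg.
r=2⇒gr=2,Rb=0  c=5⇒th=2,odd=1
L=2*4+2=10  i=0*2+1=1

10,1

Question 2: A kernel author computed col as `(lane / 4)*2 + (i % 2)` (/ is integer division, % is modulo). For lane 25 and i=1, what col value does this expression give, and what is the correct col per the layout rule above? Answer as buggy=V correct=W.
`(lane / 4)*2 + (i % 2)`[25,1]→13
lane 25→25/4=6, 25 mod 4=1
i=1  r:6+0→6  c:2·1+1→3
col: 13 vs 3

buggy=13 correct=3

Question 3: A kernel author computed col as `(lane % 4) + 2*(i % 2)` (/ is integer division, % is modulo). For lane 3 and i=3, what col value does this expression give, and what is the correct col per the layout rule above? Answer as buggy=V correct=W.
buggy=5 correct=7

`(lane % 4) + 2*(i % 2)`[3,3]⇒5
3: gr=0,th=3
[3] (0+8,3*2+1) = (8,7)
col: 5 vs 7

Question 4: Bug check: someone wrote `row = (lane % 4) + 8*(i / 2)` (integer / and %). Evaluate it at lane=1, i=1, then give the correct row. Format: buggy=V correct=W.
buggy=1 correct=0

`(lane % 4) + 8*(i / 2)`[1,1]->1
1: gid=0,tid=1
[1] (0+0,1*2+1) = (0,3)
row: 1 vs 0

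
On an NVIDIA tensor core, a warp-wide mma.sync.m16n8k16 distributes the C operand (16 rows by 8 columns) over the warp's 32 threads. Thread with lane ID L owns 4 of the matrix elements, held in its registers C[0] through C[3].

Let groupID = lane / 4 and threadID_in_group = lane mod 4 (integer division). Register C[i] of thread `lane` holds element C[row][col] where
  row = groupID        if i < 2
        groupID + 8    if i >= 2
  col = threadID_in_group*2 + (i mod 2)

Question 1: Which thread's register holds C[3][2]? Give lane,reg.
r=3⇒gr=3,Rb=0  c=2⇒th=1,odd=0
L=3*4+1=13  i=0*2+0=0

13,0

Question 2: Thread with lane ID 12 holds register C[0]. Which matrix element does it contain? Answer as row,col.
lane 12⇒12/4=3, 12 mod 4=0
i=0  r:3+0⇒3  c:2·0+0⇒0

3,0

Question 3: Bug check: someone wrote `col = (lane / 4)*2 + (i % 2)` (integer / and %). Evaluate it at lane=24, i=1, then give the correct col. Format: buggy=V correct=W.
`(lane / 4)*2 + (i % 2)`[24,1]→13
lane 24: G=6 (24/4), T=0 (24%4)
i=1: r=6+0=6, c=0*2+1=1
col: 13 vs 1

buggy=13 correct=1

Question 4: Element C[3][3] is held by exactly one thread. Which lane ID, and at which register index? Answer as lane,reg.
r: 3->gid=3,r8=0  c: 3->tid=1,i&1=1
L=3*4+1=13  i=0*2+1=1

13,1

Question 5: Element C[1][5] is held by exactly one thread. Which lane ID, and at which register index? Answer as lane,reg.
r: 1->gid=1,r8=0  c: 5->tid=2,i&1=1
L=1*4+2=6  i=0*2+1=1

6,1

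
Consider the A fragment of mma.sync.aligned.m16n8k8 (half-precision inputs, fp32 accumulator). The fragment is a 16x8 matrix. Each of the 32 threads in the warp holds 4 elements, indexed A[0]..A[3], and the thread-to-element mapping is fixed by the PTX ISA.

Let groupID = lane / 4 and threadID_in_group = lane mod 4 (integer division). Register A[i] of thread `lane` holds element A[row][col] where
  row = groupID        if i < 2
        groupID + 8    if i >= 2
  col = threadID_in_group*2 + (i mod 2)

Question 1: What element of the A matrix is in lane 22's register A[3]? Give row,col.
13,5

22: grp=5,tig=2
[3] (5+8,2*2+1) = (13,5)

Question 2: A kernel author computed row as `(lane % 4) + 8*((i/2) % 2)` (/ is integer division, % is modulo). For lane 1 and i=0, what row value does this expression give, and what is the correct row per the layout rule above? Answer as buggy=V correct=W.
`(lane % 4) + 8*((i/2) % 2)`[1,0]=>1
L=1=>grp=1>>2=0, tig=1&3=1
[0]=>row 0+0=0  col 1·2+0=2
row: 1 vs 0

buggy=1 correct=0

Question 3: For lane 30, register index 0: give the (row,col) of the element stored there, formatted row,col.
7,4

30: g=7,t=2
[0] (7+0,2*2+0) = (7,4)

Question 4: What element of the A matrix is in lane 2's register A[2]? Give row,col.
8,4

lane 2: G=0 (2/4), T=2 (2%4)
i=2: r=0+8=8, c=2*2+0=4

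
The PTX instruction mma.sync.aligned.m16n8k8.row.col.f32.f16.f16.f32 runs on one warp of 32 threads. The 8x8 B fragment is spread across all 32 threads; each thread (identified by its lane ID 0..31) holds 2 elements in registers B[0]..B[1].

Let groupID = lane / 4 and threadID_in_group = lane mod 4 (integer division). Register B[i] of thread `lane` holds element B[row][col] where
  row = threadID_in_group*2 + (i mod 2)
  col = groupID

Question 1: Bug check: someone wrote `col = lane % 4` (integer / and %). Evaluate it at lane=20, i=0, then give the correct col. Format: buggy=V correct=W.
buggy=0 correct=5

`lane % 4`[20,0]=>0
20: grp=5,tig=0
[0] (0*2+0,5) = (0,5)
col: 0 vs 5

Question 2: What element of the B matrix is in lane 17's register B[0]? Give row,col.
2,4

L=17->gid=17>>2=4, tid=17&3=1
[0]->row 1·2+0=2  col gid=4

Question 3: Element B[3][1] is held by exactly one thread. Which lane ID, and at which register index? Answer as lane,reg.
5,1

c: 1->gid=1  r: 3->tid=1,i&1=1
L=1*4+1=5  i=1=1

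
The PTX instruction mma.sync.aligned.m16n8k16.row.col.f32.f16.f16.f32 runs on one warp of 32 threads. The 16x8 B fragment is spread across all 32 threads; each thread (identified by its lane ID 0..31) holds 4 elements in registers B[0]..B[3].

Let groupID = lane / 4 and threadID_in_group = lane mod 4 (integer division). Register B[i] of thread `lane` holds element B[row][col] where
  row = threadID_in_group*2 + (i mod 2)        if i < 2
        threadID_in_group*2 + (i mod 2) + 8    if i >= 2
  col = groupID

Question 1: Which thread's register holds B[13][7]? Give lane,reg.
c:7=>grp=7  r:13=>rB=1,tig=2,lo=1
L=7*4+2=30  i=1*2+1=3

30,3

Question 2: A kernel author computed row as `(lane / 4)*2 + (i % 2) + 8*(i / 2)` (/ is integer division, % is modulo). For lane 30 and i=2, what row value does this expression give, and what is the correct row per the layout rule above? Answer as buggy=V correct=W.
`(lane / 4)*2 + (i % 2) + 8*(i / 2)`[30,2]=>22
lane 30: grp=7 (30/4), tig=2 (30%4)
i=2: r=2*2+0+8=12, c=grp=7
row: 22 vs 12

buggy=22 correct=12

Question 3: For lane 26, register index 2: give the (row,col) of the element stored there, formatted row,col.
lane 26: gr=6 (26/4), th=2 (26%4)
i=2: r=2*2+0+8=12, c=gr=6

12,6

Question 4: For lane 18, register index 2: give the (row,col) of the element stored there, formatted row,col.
12,4

lane 18: grp=4 (18/4), tig=2 (18%4)
i=2: r=2*2+0+8=12, c=grp=4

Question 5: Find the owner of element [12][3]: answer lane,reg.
c:3=>grp=3  r:12=>rB=1,tig=2,lo=0
L=3*4+2=14  i=1*2+0=2

14,2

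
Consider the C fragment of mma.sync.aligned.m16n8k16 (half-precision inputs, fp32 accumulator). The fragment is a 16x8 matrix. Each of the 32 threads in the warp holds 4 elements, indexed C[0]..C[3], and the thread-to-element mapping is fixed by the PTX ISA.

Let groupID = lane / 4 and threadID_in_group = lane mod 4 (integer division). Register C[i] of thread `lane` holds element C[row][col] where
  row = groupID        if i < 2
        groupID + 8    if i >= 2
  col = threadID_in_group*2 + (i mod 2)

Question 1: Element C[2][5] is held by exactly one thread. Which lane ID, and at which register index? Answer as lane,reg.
r=2->g=2,rb=0  c=5->t=2,b0=1
L=2*4+2=10  i=0*2+1=1

10,1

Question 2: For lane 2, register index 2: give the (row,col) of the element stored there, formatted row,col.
8,4

lane 2→2/4=0, 2 mod 4=2
i=2  r:0+8→8  c:2·2+0→4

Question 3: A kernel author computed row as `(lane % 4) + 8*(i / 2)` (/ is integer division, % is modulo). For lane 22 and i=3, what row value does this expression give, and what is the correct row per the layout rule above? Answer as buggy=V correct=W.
`(lane % 4) + 8*(i / 2)`[22,3]→10
22: G=5,T=2
[3] (5+8,2*2+1) = (13,5)
row: 10 vs 13

buggy=10 correct=13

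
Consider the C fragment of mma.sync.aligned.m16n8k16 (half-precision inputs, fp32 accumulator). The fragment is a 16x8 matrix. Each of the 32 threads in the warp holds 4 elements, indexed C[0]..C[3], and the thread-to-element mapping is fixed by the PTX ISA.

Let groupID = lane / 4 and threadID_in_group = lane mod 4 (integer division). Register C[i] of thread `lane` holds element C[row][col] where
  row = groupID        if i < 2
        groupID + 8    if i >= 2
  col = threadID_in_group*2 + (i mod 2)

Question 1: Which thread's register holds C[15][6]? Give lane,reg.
r=15->g=7,rb=1  c=6->t=3,b0=0
L=7*4+3=31  i=1*2+0=2

31,2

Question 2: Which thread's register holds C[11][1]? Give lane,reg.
r: 11->gid=3,r8=1  c: 1->tid=0,i&1=1
L=3*4+0=12  i=1*2+1=3

12,3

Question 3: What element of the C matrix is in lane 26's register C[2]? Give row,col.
14,4

lane 26: gr=6 (26/4), th=2 (26%4)
i=2: r=6+8=14, c=2*2+0=4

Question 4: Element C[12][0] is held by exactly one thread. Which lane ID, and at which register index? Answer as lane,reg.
r:12=>grp=4,rB=1  c:0=>tig=0,lo=0
L=4*4+0=16  i=1*2+0=2

16,2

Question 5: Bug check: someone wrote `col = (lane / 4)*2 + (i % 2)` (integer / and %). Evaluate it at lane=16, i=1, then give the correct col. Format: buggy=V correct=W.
`(lane / 4)*2 + (i % 2)`[16,1]=>9
16: grp=4,tig=0
[1] (4+0,0*2+1) = (4,1)
col: 9 vs 1

buggy=9 correct=1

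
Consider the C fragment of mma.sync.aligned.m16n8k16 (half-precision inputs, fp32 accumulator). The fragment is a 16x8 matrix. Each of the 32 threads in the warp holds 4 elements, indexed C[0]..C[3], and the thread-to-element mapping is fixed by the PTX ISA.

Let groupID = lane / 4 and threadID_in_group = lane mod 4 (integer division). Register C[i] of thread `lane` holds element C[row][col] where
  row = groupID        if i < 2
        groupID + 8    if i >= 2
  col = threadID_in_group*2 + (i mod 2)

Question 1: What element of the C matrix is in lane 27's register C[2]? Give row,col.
lane 27: gid=6 (27/4), tid=3 (27%4)
i=2: r=6+8=14, c=3*2+0=6

14,6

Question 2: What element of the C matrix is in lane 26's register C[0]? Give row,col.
6,4

L=26->gid=26>>2=6, tid=26&3=2
[0]->row 6+0=6  col 2·2+0=4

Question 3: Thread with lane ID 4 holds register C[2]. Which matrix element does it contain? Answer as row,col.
9,0

L=4=>grp=4>>2=1, tig=4&3=0
[2]=>row 1+8=9  col 0·2+0=0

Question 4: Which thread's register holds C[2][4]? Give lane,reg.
r:2=>grp=2,rB=0  c:4=>tig=2,lo=0
L=2*4+2=10  i=0*2+0=0

10,0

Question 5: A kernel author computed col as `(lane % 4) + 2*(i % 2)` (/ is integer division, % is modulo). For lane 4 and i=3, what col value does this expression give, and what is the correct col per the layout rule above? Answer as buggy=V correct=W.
`(lane % 4) + 2*(i % 2)`[4,3]->2
lane 4: gid=1 (4/4), tid=0 (4%4)
i=3: r=1+8=9, c=0*2+1=1
col: 2 vs 1

buggy=2 correct=1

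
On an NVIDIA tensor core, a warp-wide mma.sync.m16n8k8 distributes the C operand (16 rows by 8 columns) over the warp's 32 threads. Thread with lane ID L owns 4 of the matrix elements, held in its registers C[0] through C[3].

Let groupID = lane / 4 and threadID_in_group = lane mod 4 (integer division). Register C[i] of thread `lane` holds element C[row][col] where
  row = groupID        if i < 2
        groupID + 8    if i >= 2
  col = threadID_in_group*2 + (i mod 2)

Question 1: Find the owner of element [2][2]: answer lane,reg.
r: 2->gid=2,r8=0  c: 2->tid=1,i&1=0
L=2*4+1=9  i=0*2+0=0

9,0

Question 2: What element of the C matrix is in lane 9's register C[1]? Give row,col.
2,3

lane 9: gid=2 (9/4), tid=1 (9%4)
i=1: r=2+0=2, c=1*2+1=3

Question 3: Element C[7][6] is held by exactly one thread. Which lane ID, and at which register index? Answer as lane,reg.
31,0

r:7=>grp=7,rB=0  c:6=>tig=3,lo=0
L=7*4+3=31  i=0*2+0=0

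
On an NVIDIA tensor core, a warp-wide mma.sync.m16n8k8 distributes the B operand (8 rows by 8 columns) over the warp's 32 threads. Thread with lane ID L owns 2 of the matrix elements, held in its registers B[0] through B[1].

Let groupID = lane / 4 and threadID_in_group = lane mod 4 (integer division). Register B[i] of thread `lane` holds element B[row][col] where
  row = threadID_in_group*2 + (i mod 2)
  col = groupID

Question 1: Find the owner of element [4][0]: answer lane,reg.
c=0⇒gr=0  r=4⇒th=2,odd=0
L=0*4+2=2  i=0=0

2,0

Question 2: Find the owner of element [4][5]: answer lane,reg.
c: 5->gid=5  r: 4->tid=2,i&1=0
L=5*4+2=22  i=0=0

22,0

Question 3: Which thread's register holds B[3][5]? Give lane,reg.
21,1

c: 5->gid=5  r: 3->tid=1,i&1=1
L=5*4+1=21  i=1=1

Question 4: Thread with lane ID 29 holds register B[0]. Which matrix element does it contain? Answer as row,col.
lane 29=>29/4=7, 29 mod 4=1
i=0  r:2·1+0=>2  c:7

2,7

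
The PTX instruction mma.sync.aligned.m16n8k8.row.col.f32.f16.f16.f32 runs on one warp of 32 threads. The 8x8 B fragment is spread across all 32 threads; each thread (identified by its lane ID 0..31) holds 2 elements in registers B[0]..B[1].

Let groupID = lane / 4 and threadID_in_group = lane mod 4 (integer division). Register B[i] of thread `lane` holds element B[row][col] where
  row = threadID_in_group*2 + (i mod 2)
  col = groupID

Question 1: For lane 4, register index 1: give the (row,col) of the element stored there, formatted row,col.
lane 4: g=1 (4/4), t=0 (4%4)
i=1: r=0*2+1=1, c=g=1

1,1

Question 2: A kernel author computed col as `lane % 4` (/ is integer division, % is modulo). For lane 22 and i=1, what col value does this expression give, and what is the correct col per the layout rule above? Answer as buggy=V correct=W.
`lane % 4`[22,1]→2
L=22→G=22>>2=5, T=22&3=2
[1]→row 2·2+1=5  col G=5
col: 2 vs 5

buggy=2 correct=5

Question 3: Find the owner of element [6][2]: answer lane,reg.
c=2->g=2  r=6->t=3,b0=0
L=2*4+3=11  i=0=0

11,0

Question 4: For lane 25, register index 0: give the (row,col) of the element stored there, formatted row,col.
2,6

lane 25: G=6 (25/4), T=1 (25%4)
i=0: r=1*2+0=2, c=G=6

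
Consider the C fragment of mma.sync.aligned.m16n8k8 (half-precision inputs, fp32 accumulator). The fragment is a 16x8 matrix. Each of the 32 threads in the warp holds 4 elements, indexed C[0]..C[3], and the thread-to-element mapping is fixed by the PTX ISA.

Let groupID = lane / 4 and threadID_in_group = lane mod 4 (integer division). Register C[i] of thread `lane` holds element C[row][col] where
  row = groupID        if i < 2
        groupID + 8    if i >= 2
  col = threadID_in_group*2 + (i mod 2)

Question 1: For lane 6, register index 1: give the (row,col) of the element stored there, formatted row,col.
6: g=1,t=2
[1] (1+0,2*2+1) = (1,5)

1,5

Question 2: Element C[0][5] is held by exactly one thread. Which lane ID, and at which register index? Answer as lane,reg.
r=0⇒gr=0,Rb=0  c=5⇒th=2,odd=1
L=0*4+2=2  i=0*2+1=1

2,1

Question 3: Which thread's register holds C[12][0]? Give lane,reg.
16,2

r=12⇒gr=4,Rb=1  c=0⇒th=0,odd=0
L=4*4+0=16  i=1*2+0=2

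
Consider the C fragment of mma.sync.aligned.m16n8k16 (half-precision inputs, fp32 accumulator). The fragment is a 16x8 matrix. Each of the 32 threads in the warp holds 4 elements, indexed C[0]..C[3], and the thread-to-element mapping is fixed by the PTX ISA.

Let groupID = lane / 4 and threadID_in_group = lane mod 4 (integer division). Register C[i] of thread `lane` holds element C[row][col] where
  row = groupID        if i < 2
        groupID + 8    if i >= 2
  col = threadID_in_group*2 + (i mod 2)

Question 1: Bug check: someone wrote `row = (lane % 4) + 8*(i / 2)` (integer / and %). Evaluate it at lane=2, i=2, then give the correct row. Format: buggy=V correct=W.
`(lane % 4) + 8*(i / 2)`[2,2]->10
2: g=0,t=2
[2] (0+8,2*2+0) = (8,4)
row: 10 vs 8

buggy=10 correct=8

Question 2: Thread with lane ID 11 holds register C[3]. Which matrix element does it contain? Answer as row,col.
10,7

L=11->g=11>>2=2, t=11&3=3
[3]->row 2+8=10  col 3·2+1=7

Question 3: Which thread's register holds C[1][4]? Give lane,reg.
r: 1->gid=1,r8=0  c: 4->tid=2,i&1=0
L=1*4+2=6  i=0*2+0=0

6,0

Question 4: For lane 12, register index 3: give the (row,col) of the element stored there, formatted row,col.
11,1

L=12->g=12>>2=3, t=12&3=0
[3]->row 3+8=11  col 0·2+1=1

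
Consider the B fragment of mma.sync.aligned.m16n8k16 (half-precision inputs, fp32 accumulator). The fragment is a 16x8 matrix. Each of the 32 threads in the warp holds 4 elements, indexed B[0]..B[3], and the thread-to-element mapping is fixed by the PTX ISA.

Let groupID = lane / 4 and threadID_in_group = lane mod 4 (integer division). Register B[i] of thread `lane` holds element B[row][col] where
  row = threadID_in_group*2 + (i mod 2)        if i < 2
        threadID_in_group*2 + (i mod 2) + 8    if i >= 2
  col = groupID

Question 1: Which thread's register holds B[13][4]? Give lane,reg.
18,3

c=4->g=4  r=13->rb=1,t=2,b0=1
L=4*4+2=18  i=1*2+1=3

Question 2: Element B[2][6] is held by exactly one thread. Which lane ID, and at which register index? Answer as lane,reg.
25,0

c=6→G=6  r=2→rhi=0,T=1,p=0
L=6*4+1=25  i=0*2+0=0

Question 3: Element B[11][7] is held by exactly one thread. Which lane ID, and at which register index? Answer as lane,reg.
c=7⇒gr=7  r=11⇒Rb=1,th=1,odd=1
L=7*4+1=29  i=1*2+1=3

29,3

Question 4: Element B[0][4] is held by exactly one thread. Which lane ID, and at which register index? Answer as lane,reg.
c: 4->gid=4  r: 0->r8=0,tid=0,i&1=0
L=4*4+0=16  i=0*2+0=0

16,0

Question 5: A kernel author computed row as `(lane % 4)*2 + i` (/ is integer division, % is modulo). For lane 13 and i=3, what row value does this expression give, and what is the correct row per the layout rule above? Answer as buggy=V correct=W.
`(lane % 4)*2 + i`[13,3]→5
lane 13→13/4=3, 13 mod 4=1
i=3  r:2·1+1+8→11  c:3
row: 5 vs 11

buggy=5 correct=11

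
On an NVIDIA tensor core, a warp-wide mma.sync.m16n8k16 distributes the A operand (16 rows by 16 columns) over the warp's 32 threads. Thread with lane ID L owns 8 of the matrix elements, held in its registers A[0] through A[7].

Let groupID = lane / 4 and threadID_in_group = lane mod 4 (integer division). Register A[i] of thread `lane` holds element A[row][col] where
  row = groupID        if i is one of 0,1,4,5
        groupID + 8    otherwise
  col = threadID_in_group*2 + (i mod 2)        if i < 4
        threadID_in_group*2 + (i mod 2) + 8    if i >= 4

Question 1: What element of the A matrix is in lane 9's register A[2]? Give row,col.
10,2

lane 9: G=2 (9/4), T=1 (9%4)
i=2: r=2+8=10, c=1*2+0+0=2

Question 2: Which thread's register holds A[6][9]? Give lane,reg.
r=6->g=6,rb=0  c=9->cb=1,t=0,b0=1
L=6*4+0=24  i=1*4+0*2+1=5

24,5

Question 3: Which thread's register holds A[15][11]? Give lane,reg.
29,7

r=15⇒gr=7,Rb=1  c=11⇒Cb=1,th=1,odd=1
L=7*4+1=29  i=1*4+1*2+1=7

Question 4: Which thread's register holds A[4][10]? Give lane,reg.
17,4

r:4=>grp=4,rB=0  c:10=>cB=1,tig=1,lo=0
L=4*4+1=17  i=1*4+0*2+0=4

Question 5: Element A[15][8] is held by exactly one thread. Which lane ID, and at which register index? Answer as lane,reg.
28,6

r=15→G=7,rhi=1  c=8→chi=1,T=0,p=0
L=7*4+0=28  i=1*4+1*2+0=6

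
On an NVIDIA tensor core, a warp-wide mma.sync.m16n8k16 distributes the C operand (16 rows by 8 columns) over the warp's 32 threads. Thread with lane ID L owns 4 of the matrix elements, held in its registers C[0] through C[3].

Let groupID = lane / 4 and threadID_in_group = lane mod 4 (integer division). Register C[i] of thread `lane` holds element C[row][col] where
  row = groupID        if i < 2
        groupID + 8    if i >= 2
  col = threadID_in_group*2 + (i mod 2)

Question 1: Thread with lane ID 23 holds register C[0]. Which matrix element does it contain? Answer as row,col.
lane 23=>23/4=5, 23 mod 4=3
i=0  r:5+0=>5  c:2·3+0=>6

5,6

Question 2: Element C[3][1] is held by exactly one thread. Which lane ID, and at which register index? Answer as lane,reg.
12,1

r: 3->gid=3,r8=0  c: 1->tid=0,i&1=1
L=3*4+0=12  i=0*2+1=1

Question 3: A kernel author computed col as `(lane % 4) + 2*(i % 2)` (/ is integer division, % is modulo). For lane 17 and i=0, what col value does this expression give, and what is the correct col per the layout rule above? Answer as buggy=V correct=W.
`(lane % 4) + 2*(i % 2)`[17,0]=>1
lane 17=>17/4=4, 17 mod 4=1
i=0  r:4+0=>4  c:2·1+0=>2
col: 1 vs 2

buggy=1 correct=2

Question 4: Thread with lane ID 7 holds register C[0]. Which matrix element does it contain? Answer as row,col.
1,6

L=7⇒gr=7>>2=1, th=7&3=3
[0]⇒row 1+0=1  col 3·2+0=6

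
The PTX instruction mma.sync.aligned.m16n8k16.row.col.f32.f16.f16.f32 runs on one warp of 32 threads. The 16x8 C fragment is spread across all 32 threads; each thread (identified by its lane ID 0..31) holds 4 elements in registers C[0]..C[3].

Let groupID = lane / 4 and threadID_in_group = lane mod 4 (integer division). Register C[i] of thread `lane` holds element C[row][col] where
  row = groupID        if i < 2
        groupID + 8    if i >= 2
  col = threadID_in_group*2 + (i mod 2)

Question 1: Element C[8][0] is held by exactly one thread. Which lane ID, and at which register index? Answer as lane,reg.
0,2

r=8⇒gr=0,Rb=1  c=0⇒th=0,odd=0
L=0*4+0=0  i=1*2+0=2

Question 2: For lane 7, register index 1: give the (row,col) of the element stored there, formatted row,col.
1,7

lane 7->7/4=1, 7 mod 4=3
i=1  r:1+0->1  c:2·3+1->7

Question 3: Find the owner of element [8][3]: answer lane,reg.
r: 8->gid=0,r8=1  c: 3->tid=1,i&1=1
L=0*4+1=1  i=1*2+1=3

1,3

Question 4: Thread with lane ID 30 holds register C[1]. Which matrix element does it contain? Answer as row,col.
7,5

L=30⇒gr=30>>2=7, th=30&3=2
[1]⇒row 7+0=7  col 2·2+1=5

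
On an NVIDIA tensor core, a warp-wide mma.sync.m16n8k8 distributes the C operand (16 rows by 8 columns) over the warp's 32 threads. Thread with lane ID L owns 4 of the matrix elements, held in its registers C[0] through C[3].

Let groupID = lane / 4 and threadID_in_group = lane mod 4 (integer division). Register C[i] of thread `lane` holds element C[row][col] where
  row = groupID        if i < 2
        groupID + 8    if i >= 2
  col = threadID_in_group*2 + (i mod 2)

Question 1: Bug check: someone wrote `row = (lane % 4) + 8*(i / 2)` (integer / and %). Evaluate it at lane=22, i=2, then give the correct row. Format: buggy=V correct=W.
buggy=10 correct=13

`(lane % 4) + 8*(i / 2)`[22,2]->10
lane 22: g=5 (22/4), t=2 (22%4)
i=2: r=5+8=13, c=2*2+0=4
row: 10 vs 13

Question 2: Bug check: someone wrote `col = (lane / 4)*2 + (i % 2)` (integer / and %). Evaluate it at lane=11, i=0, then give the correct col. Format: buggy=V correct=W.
buggy=4 correct=6

`(lane / 4)*2 + (i % 2)`[11,0]→4
lane 11: G=2 (11/4), T=3 (11%4)
i=0: r=2+0=2, c=3*2+0=6
col: 4 vs 6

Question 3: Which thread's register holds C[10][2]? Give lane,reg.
9,2

r:10=>grp=2,rB=1  c:2=>tig=1,lo=0
L=2*4+1=9  i=1*2+0=2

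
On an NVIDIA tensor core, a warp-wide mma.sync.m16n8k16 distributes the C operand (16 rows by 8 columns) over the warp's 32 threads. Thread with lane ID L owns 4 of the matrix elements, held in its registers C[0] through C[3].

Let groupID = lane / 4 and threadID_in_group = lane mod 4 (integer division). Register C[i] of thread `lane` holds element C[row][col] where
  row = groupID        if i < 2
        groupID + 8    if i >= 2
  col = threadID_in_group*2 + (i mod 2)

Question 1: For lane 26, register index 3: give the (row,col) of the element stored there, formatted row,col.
14,5

L=26->gid=26>>2=6, tid=26&3=2
[3]->row 6+8=14  col 2·2+1=5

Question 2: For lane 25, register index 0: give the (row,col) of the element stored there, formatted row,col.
6,2

lane 25=>25/4=6, 25 mod 4=1
i=0  r:6+0=>6  c:2·1+0=>2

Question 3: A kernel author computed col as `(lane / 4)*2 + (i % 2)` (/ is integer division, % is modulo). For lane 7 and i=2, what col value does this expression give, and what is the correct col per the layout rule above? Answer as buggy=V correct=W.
buggy=2 correct=6

`(lane / 4)*2 + (i % 2)`[7,2]->2
L=7->gid=7>>2=1, tid=7&3=3
[2]->row 1+8=9  col 3·2+0=6
col: 2 vs 6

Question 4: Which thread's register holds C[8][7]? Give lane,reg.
3,3

r=8→G=0,rhi=1  c=7→T=3,p=1
L=0*4+3=3  i=1*2+1=3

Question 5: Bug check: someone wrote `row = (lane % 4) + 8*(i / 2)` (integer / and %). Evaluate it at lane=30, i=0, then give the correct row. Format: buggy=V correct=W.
buggy=2 correct=7

`(lane % 4) + 8*(i / 2)`[30,0]⇒2
lane 30: gr=7 (30/4), th=2 (30%4)
i=0: r=7+0=7, c=2*2+0=4
row: 2 vs 7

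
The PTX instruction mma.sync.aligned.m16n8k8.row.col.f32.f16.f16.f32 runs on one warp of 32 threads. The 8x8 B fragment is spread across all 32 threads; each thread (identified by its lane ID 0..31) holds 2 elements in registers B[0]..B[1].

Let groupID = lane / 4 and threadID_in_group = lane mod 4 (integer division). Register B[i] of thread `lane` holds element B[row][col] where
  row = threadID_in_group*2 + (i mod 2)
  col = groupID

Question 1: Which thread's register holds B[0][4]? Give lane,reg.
c=4→G=4  r=0→T=0,p=0
L=4*4+0=16  i=0=0

16,0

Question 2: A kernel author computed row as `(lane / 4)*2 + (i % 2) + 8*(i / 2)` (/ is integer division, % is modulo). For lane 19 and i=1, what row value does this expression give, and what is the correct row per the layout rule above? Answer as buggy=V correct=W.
buggy=9 correct=7

`(lane / 4)*2 + (i % 2) + 8*(i / 2)`[19,1]→9
lane 19→19/4=4, 19 mod 4=3
i=1  r:2·3+1→7  c:4
row: 9 vs 7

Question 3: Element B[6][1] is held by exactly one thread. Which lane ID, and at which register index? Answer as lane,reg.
7,0

c=1⇒gr=1  r=6⇒th=3,odd=0
L=1*4+3=7  i=0=0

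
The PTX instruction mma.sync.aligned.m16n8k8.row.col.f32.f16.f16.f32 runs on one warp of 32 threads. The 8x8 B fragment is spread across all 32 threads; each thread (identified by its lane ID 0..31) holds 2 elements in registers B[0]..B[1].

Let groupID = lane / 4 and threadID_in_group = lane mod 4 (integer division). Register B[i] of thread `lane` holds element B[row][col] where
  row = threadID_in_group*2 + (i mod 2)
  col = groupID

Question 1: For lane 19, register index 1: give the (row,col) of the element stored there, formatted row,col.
19: grp=4,tig=3
[1] (3*2+1,4) = (7,4)

7,4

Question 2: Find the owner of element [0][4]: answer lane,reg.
c:4=>grp=4  r:0=>tig=0,lo=0
L=4*4+0=16  i=0=0

16,0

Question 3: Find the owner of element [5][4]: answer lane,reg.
c=4->g=4  r=5->t=2,b0=1
L=4*4+2=18  i=1=1

18,1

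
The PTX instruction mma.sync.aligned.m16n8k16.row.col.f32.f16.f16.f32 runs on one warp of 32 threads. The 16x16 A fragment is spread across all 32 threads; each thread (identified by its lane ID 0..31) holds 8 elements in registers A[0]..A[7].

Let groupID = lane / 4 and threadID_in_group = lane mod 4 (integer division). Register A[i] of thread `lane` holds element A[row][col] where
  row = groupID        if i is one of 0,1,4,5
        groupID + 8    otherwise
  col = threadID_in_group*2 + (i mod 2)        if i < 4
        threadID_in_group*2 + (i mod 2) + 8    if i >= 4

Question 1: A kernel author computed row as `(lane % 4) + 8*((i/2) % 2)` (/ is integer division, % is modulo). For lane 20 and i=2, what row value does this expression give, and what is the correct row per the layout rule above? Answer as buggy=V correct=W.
`(lane % 4) + 8*((i/2) % 2)`[20,2]->8
L=20->gid=20>>2=5, tid=20&3=0
[2]->row 5+8=13  col 0·2+0+0=0
row: 8 vs 13

buggy=8 correct=13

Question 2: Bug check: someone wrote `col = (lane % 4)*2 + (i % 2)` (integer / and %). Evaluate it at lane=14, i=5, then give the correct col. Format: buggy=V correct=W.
buggy=5 correct=13

`(lane % 4)*2 + (i % 2)`[14,5]⇒5
L=14⇒gr=14>>2=3, th=14&3=2
[5]⇒row 3+0=3  col 2·2+1+8=13
col: 5 vs 13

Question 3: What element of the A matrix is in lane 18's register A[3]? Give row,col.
12,5

lane 18: G=4 (18/4), T=2 (18%4)
i=3: r=4+8=12, c=2*2+1+0=5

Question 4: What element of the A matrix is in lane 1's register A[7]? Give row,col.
8,11

1: gr=0,th=1
[7] (0+8,1*2+1+8) = (8,11)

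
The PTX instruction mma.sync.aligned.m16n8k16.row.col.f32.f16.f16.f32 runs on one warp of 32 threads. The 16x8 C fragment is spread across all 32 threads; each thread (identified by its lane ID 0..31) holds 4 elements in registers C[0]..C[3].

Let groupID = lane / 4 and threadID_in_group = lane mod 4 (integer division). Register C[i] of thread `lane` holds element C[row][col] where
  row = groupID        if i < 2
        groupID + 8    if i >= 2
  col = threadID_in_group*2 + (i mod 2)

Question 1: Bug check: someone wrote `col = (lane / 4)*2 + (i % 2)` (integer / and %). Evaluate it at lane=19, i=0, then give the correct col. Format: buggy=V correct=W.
buggy=8 correct=6

`(lane / 4)*2 + (i % 2)`[19,0]⇒8
19: gr=4,th=3
[0] (4+0,3*2+0) = (4,6)
col: 8 vs 6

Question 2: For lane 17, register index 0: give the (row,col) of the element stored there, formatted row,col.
17: gr=4,th=1
[0] (4+0,1*2+0) = (4,2)

4,2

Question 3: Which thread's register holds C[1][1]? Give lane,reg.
4,1

r: 1->gid=1,r8=0  c: 1->tid=0,i&1=1
L=1*4+0=4  i=0*2+1=1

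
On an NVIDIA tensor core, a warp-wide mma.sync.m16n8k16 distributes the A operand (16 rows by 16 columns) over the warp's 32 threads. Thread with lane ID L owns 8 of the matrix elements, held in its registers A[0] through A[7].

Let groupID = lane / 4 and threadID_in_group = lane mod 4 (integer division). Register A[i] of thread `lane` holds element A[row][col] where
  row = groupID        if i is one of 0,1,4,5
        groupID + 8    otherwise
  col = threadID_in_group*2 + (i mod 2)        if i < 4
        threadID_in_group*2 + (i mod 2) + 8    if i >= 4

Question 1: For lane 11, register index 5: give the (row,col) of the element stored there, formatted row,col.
L=11->gid=11>>2=2, tid=11&3=3
[5]->row 2+0=2  col 3·2+1+8=15

2,15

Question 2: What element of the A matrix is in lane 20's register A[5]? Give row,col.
5,9

L=20⇒gr=20>>2=5, th=20&3=0
[5]⇒row 5+0=5  col 0·2+1+8=9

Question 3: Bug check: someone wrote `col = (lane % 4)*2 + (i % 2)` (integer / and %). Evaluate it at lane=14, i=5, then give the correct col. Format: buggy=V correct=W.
buggy=5 correct=13

`(lane % 4)*2 + (i % 2)`[14,5]->5
lane 14->14/4=3, 14 mod 4=2
i=5  r:3+0->3  c:2·2+1+8->13
col: 5 vs 13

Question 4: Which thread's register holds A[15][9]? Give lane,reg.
r: 15->gid=7,r8=1  c: 9->c8=1,tid=0,i&1=1
L=7*4+0=28  i=1*4+1*2+1=7

28,7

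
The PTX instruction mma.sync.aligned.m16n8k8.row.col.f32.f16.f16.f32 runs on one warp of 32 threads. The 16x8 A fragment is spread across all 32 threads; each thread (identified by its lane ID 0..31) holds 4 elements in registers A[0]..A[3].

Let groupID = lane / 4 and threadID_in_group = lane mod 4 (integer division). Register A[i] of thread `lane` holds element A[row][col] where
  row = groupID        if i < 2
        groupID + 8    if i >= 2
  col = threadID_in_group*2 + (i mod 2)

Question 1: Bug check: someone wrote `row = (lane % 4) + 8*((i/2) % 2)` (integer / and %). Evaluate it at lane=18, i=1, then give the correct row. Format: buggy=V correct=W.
buggy=2 correct=4

`(lane % 4) + 8*((i/2) % 2)`[18,1]→2
18: G=4,T=2
[1] (4+0,2*2+1) = (4,5)
row: 2 vs 4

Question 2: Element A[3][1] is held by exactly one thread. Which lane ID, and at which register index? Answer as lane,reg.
12,1

r=3⇒gr=3,Rb=0  c=1⇒th=0,odd=1
L=3*4+0=12  i=0*2+1=1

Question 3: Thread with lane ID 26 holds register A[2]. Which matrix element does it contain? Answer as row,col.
26: grp=6,tig=2
[2] (6+8,2*2+0) = (14,4)

14,4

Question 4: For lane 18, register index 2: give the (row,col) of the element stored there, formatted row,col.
L=18=>grp=18>>2=4, tig=18&3=2
[2]=>row 4+8=12  col 2·2+0=4

12,4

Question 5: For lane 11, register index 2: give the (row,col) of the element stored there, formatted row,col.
10,6

L=11⇒gr=11>>2=2, th=11&3=3
[2]⇒row 2+8=10  col 3·2+0=6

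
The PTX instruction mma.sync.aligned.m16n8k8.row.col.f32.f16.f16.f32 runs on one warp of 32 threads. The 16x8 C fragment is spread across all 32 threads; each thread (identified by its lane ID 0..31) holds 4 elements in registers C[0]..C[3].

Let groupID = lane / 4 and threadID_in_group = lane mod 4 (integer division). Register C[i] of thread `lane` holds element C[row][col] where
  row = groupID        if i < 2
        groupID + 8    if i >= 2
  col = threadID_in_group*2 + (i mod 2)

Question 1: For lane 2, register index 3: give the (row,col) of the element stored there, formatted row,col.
2: grp=0,tig=2
[3] (0+8,2*2+1) = (8,5)

8,5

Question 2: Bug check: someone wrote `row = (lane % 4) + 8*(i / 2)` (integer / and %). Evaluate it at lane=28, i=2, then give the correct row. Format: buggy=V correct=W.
buggy=8 correct=15

`(lane % 4) + 8*(i / 2)`[28,2]->8
lane 28->28/4=7, 28 mod 4=0
i=2  r:7+8->15  c:2·0+0->0
row: 8 vs 15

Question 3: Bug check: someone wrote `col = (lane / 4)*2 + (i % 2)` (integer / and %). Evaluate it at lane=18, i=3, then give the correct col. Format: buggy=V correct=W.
buggy=9 correct=5

`(lane / 4)*2 + (i % 2)`[18,3]->9
18: g=4,t=2
[3] (4+8,2*2+1) = (12,5)
col: 9 vs 5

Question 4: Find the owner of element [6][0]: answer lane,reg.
r=6->g=6,rb=0  c=0->t=0,b0=0
L=6*4+0=24  i=0*2+0=0

24,0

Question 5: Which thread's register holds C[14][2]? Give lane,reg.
25,2

r:14=>grp=6,rB=1  c:2=>tig=1,lo=0
L=6*4+1=25  i=1*2+0=2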